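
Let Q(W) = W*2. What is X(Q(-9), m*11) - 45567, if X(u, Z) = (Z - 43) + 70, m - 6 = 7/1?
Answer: -45397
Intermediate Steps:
m = 13 (m = 6 + 7/1 = 6 + 7*1 = 6 + 7 = 13)
Q(W) = 2*W
X(u, Z) = 27 + Z (X(u, Z) = (-43 + Z) + 70 = 27 + Z)
X(Q(-9), m*11) - 45567 = (27 + 13*11) - 45567 = (27 + 143) - 45567 = 170 - 45567 = -45397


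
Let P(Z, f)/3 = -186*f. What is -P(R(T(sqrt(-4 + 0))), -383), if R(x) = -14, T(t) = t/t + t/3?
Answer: -213714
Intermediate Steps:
T(t) = 1 + t/3 (T(t) = 1 + t*(1/3) = 1 + t/3)
P(Z, f) = -558*f (P(Z, f) = 3*(-186*f) = -558*f)
-P(R(T(sqrt(-4 + 0))), -383) = -(-558)*(-383) = -1*213714 = -213714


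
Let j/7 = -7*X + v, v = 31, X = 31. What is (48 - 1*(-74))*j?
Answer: -158844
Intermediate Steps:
j = -1302 (j = 7*(-7*31 + 31) = 7*(-217 + 31) = 7*(-186) = -1302)
(48 - 1*(-74))*j = (48 - 1*(-74))*(-1302) = (48 + 74)*(-1302) = 122*(-1302) = -158844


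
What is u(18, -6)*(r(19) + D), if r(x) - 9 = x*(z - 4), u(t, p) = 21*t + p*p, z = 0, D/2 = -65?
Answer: -81558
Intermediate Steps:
D = -130 (D = 2*(-65) = -130)
u(t, p) = p² + 21*t (u(t, p) = 21*t + p² = p² + 21*t)
r(x) = 9 - 4*x (r(x) = 9 + x*(0 - 4) = 9 + x*(-4) = 9 - 4*x)
u(18, -6)*(r(19) + D) = ((-6)² + 21*18)*((9 - 4*19) - 130) = (36 + 378)*((9 - 76) - 130) = 414*(-67 - 130) = 414*(-197) = -81558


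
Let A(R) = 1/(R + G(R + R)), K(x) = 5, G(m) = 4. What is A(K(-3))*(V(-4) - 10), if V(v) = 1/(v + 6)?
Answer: -19/18 ≈ -1.0556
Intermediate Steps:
V(v) = 1/(6 + v)
A(R) = 1/(4 + R) (A(R) = 1/(R + 4) = 1/(4 + R))
A(K(-3))*(V(-4) - 10) = (1/(6 - 4) - 10)/(4 + 5) = (1/2 - 10)/9 = (½ - 10)/9 = (⅑)*(-19/2) = -19/18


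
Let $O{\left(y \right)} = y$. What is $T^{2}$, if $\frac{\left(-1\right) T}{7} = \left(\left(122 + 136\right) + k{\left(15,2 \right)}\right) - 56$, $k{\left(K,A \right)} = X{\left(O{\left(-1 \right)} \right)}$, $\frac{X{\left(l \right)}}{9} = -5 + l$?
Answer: $1073296$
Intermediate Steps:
$X{\left(l \right)} = -45 + 9 l$ ($X{\left(l \right)} = 9 \left(-5 + l\right) = -45 + 9 l$)
$k{\left(K,A \right)} = -54$ ($k{\left(K,A \right)} = -45 + 9 \left(-1\right) = -45 - 9 = -54$)
$T = -1036$ ($T = - 7 \left(\left(\left(122 + 136\right) - 54\right) - 56\right) = - 7 \left(\left(258 - 54\right) - 56\right) = - 7 \left(204 - 56\right) = \left(-7\right) 148 = -1036$)
$T^{2} = \left(-1036\right)^{2} = 1073296$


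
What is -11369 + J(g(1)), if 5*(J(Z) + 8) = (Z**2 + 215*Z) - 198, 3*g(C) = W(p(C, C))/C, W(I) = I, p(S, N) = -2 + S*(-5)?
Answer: -518213/45 ≈ -11516.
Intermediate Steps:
p(S, N) = -2 - 5*S
g(C) = (-2 - 5*C)/(3*C) (g(C) = ((-2 - 5*C)/C)/3 = (-2 - 5*C)/(3*C))
J(Z) = -238/5 + 43*Z + Z**2/5 (J(Z) = -8 + ((Z**2 + 215*Z) - 198)/5 = -8 + (-198 + Z**2 + 215*Z)/5 = -8 + (-198/5 + 43*Z + Z**2/5) = -238/5 + 43*Z + Z**2/5)
-11369 + J(g(1)) = -11369 + (-238/5 + 43*((1/3)*(-2 - 5*1)/1) + ((1/3)*(-2 - 5*1)/1)**2/5) = -11369 + (-238/5 + 43*((1/3)*1*(-2 - 5)) + ((1/3)*1*(-2 - 5))**2/5) = -11369 + (-238/5 + 43*((1/3)*1*(-7)) + ((1/3)*1*(-7))**2/5) = -11369 + (-238/5 + 43*(-7/3) + (-7/3)**2/5) = -11369 + (-238/5 - 301/3 + (1/5)*(49/9)) = -11369 + (-238/5 - 301/3 + 49/45) = -11369 - 6608/45 = -518213/45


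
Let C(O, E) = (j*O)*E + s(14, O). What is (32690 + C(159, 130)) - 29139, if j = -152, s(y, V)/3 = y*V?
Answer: -3131611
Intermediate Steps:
s(y, V) = 3*V*y (s(y, V) = 3*(y*V) = 3*(V*y) = 3*V*y)
C(O, E) = 42*O - 152*E*O (C(O, E) = (-152*O)*E + 3*O*14 = -152*E*O + 42*O = 42*O - 152*E*O)
(32690 + C(159, 130)) - 29139 = (32690 + 2*159*(21 - 76*130)) - 29139 = (32690 + 2*159*(21 - 9880)) - 29139 = (32690 + 2*159*(-9859)) - 29139 = (32690 - 3135162) - 29139 = -3102472 - 29139 = -3131611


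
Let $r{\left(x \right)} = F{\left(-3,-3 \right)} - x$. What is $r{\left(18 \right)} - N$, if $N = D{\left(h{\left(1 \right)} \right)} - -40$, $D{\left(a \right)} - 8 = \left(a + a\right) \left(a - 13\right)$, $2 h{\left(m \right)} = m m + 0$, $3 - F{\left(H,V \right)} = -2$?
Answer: $- \frac{97}{2} \approx -48.5$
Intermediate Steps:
$F{\left(H,V \right)} = 5$ ($F{\left(H,V \right)} = 3 - -2 = 3 + 2 = 5$)
$h{\left(m \right)} = \frac{m^{2}}{2}$ ($h{\left(m \right)} = \frac{m m + 0}{2} = \frac{m^{2} + 0}{2} = \frac{m^{2}}{2}$)
$D{\left(a \right)} = 8 + 2 a \left(-13 + a\right)$ ($D{\left(a \right)} = 8 + \left(a + a\right) \left(a - 13\right) = 8 + 2 a \left(-13 + a\right)$)
$N = \frac{71}{2}$ ($N = \left(8 - 26 \frac{1^{2}}{2} + 2 \left(\frac{1^{2}}{2}\right)^{2}\right) - -40 = \left(8 - 26 \cdot \frac{1}{2} \cdot 1 + 2 \left(\frac{1}{2} \cdot 1\right)^{2}\right) + 40 = \left(8 - 13 + \frac{2}{4}\right) + 40 = \left(8 - 13 + 2 \cdot \frac{1}{4}\right) + 40 = \left(8 - 13 + \frac{1}{2}\right) + 40 = - \frac{9}{2} + 40 = \frac{71}{2} \approx 35.5$)
$r{\left(x \right)} = 5 - x$
$r{\left(18 \right)} - N = \left(5 - 18\right) - \frac{71}{2} = -13 - \frac{71}{2} = - \frac{97}{2}$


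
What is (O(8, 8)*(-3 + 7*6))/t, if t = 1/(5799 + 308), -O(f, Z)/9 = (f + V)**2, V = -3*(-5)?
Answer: -1133941653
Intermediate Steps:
V = 15
O(f, Z) = -9*(15 + f)**2 (O(f, Z) = -9*(f + 15)**2 = -9*(15 + f)**2)
t = 1/6107 ≈ 0.00016375
(O(8, 8)*(-3 + 7*6))/t = ((-9*(15 + 8)**2)*(-3 + 7*6))/(1/6107) = ((-9*23**2)*(-3 + 42))*6107 = (-9*529*39)*6107 = -4761*39*6107 = -185679*6107 = -1133941653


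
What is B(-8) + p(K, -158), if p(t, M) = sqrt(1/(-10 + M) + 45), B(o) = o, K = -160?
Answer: -8 + sqrt(317478)/84 ≈ -1.2922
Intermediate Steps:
p(t, M) = sqrt(45 + 1/(-10 + M))
B(-8) + p(K, -158) = -8 + sqrt((-449 + 45*(-158))/(-10 - 158)) = -8 + sqrt((-449 - 7110)/(-168)) = -8 + sqrt(-1/168*(-7559)) = -8 + sqrt(7559/168) = -8 + sqrt(317478)/84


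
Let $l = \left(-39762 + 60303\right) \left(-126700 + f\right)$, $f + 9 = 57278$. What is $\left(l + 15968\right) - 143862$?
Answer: $-1426310065$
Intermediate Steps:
$f = 57269$ ($f = -9 + 57278 = 57269$)
$l = -1426182171$ ($l = \left(-39762 + 60303\right) \left(-126700 + 57269\right) = 20541 \left(-69431\right) = -1426182171$)
$\left(l + 15968\right) - 143862 = \left(-1426182171 + 15968\right) - 143862 = -1426166203 - 143862 = -1426310065$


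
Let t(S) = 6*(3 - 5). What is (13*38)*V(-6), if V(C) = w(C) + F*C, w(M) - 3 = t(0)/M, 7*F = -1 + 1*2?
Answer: 14326/7 ≈ 2046.6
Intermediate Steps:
F = ⅐ (F = (-1 + 1*2)/7 = (-1 + 2)/7 = (⅐)*1 = ⅐ ≈ 0.14286)
t(S) = -12 (t(S) = 6*(-2) = -12)
w(M) = 3 - 12/M
V(C) = 3 - 12/C + C/7 (V(C) = (3 - 12/C) + C/7 = 3 - 12/C + C/7)
(13*38)*V(-6) = (13*38)*(3 - 12/(-6) + (⅐)*(-6)) = 494*(3 - 12*(-⅙) - 6/7) = 494*(3 + 2 - 6/7) = 494*(29/7) = 14326/7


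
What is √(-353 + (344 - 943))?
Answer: 2*I*√238 ≈ 30.854*I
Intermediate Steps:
√(-353 + (344 - 943)) = √(-353 - 599) = √(-952) = 2*I*√238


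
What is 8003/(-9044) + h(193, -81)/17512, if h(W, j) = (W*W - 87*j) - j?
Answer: 328137/198968 ≈ 1.6492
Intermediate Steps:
h(W, j) = W² - 88*j (h(W, j) = (W² - 87*j) - j = W² - 88*j)
8003/(-9044) + h(193, -81)/17512 = 8003/(-9044) + (193² - 88*(-81))/17512 = 8003*(-1/9044) + (37249 + 7128)*(1/17512) = -8003/9044 + 44377*(1/17512) = -8003/9044 + 223/88 = 328137/198968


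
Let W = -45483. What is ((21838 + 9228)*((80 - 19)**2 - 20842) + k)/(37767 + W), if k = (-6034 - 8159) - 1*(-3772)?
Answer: 531891407/7716 ≈ 68934.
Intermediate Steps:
k = -10421 (k = -14193 + 3772 = -10421)
((21838 + 9228)*((80 - 19)**2 - 20842) + k)/(37767 + W) = ((21838 + 9228)*((80 - 19)**2 - 20842) - 10421)/(37767 - 45483) = (31066*(61**2 - 20842) - 10421)/(-7716) = (31066*(3721 - 20842) - 10421)*(-1/7716) = (31066*(-17121) - 10421)*(-1/7716) = (-531880986 - 10421)*(-1/7716) = -531891407*(-1/7716) = 531891407/7716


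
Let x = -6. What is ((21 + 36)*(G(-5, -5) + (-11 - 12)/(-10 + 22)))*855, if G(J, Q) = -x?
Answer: 796005/4 ≈ 1.9900e+5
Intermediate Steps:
G(J, Q) = 6 (G(J, Q) = -1*(-6) = 6)
((21 + 36)*(G(-5, -5) + (-11 - 12)/(-10 + 22)))*855 = ((21 + 36)*(6 + (-11 - 12)/(-10 + 22)))*855 = (57*(6 - 23/12))*855 = (57*(49/12))*855 = (931/4)*855 = 796005/4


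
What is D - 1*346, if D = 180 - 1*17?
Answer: -183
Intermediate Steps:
D = 163 (D = 180 - 17 = 163)
D - 1*346 = 163 - 1*346 = 163 - 346 = -183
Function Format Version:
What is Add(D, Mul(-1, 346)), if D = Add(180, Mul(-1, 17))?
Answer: -183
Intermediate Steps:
D = 163 (D = Add(180, -17) = 163)
Add(D, Mul(-1, 346)) = Add(163, Mul(-1, 346)) = Add(163, -346) = -183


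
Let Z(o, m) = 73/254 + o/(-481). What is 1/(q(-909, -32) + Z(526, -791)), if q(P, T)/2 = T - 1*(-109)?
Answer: 122174/18716305 ≈ 0.0065277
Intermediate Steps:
Z(o, m) = 73/254 - o/481 (Z(o, m) = 73*(1/254) + o*(-1/481) = 73/254 - o/481)
q(P, T) = 218 + 2*T (q(P, T) = 2*(T - 1*(-109)) = 2*(T + 109) = 2*(109 + T) = 218 + 2*T)
1/(q(-909, -32) + Z(526, -791)) = 1/((218 + 2*(-32)) + (73/254 - 1/481*526)) = 1/((218 - 64) + (73/254 - 526/481)) = 1/(154 - 98491/122174) = 1/(18716305/122174) = 122174/18716305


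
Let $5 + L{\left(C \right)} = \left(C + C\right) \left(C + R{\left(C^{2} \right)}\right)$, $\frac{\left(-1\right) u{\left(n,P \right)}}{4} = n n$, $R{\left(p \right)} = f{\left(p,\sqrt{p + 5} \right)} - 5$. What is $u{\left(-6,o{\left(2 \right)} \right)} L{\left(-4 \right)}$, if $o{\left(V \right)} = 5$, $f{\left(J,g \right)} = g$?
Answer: $-9648 + 1152 \sqrt{21} \approx -4368.9$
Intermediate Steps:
$R{\left(p \right)} = -5 + \sqrt{5 + p}$ ($R{\left(p \right)} = \sqrt{p + 5} - 5 = \sqrt{5 + p} - 5 = -5 + \sqrt{5 + p}$)
$u{\left(n,P \right)} = - 4 n^{2}$ ($u{\left(n,P \right)} = - 4 n n = - 4 n^{2}$)
$L{\left(C \right)} = -5 + 2 C \left(-5 + C + \sqrt{5 + C^{2}}\right)$ ($L{\left(C \right)} = -5 + \left(C + C\right) \left(C + \left(-5 + \sqrt{5 + C^{2}}\right)\right) = -5 + 2 C \left(-5 + C + \sqrt{5 + C^{2}}\right)$)
$u{\left(-6,o{\left(2 \right)} \right)} L{\left(-4 \right)} = - 4 \left(-6\right)^{2} \left(-5 + 2 \left(-4\right)^{2} + 2 \left(-4\right) \left(-5 + \sqrt{5 + \left(-4\right)^{2}}\right)\right) = \left(-4\right) 36 \left(-5 + 2 \cdot 16 + 2 \left(-4\right) \left(-5 + \sqrt{5 + 16}\right)\right) = - 144 \left(-5 + 32 + 2 \left(-4\right) \left(-5 + \sqrt{21}\right)\right) = - 144 \left(-5 + 32 + \left(40 - 8 \sqrt{21}\right)\right) = - 144 \left(67 - 8 \sqrt{21}\right) = -9648 + 1152 \sqrt{21}$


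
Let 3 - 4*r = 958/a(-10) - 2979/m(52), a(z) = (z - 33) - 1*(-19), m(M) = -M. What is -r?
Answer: 1121/312 ≈ 3.5929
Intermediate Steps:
a(z) = -14 + z (a(z) = (-33 + z) + 19 = -14 + z)
r = -1121/312 (r = ¾ - (958/(-14 - 10) - 2979/((-1*52)))/4 = ¾ - (958/(-24) - 2979/(-52))/4 = ¾ - (958*(-1/24) - 2979*(-1/52))/4 = ¾ - (-479/12 + 2979/52)/4 = ¾ - ¼*1355/78 = ¾ - 1355/312 = -1121/312 ≈ -3.5929)
-r = -1*(-1121/312) = 1121/312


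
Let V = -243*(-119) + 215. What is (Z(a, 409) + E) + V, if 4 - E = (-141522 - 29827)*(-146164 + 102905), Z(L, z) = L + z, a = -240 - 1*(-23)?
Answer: -7412357063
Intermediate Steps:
a = -217 (a = -240 + 23 = -217)
V = 29132 (V = 28917 + 215 = 29132)
E = -7412386387 (E = 4 - (-141522 - 29827)*(-146164 + 102905) = 4 - (-171349)*(-43259) = 4 - 1*7412386391 = 4 - 7412386391 = -7412386387)
(Z(a, 409) + E) + V = ((-217 + 409) - 7412386387) + 29132 = (192 - 7412386387) + 29132 = -7412386195 + 29132 = -7412357063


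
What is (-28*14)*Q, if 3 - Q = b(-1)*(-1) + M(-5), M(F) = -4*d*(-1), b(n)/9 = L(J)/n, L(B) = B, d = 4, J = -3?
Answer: -5488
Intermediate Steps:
b(n) = -27/n (b(n) = 9*(-3/n) = -27/n)
M(F) = 16 (M(F) = -4*4*(-1) = -16*(-1) = 16)
Q = 14 (Q = 3 - (-27/(-1)*(-1) + 16) = 3 - (-27*(-1)*(-1) + 16) = 3 - (27*(-1) + 16) = 3 - (-27 + 16) = 3 - 1*(-11) = 3 + 11 = 14)
(-28*14)*Q = -28*14*14 = -392*14 = -5488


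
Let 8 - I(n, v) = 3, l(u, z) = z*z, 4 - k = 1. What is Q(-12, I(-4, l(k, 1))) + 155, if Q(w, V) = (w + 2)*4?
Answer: 115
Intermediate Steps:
k = 3 (k = 4 - 1*1 = 4 - 1 = 3)
l(u, z) = z²
I(n, v) = 5 (I(n, v) = 8 - 1*3 = 8 - 3 = 5)
Q(w, V) = 8 + 4*w (Q(w, V) = (2 + w)*4 = 8 + 4*w)
Q(-12, I(-4, l(k, 1))) + 155 = (8 + 4*(-12)) + 155 = (8 - 48) + 155 = -40 + 155 = 115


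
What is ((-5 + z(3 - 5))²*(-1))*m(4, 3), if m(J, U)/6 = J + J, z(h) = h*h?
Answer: -48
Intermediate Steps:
z(h) = h²
m(J, U) = 12*J (m(J, U) = 6*(J + J) = 6*(2*J) = 12*J)
((-5 + z(3 - 5))²*(-1))*m(4, 3) = ((-5 + (3 - 5)²)²*(-1))*(12*4) = ((-5 + (-2)²)²*(-1))*48 = ((-5 + 4)²*(-1))*48 = ((-1)²*(-1))*48 = (1*(-1))*48 = -1*48 = -48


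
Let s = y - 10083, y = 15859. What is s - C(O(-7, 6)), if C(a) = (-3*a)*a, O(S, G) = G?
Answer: 5884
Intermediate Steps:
C(a) = -3*a²
s = 5776 (s = 15859 - 10083 = 5776)
s - C(O(-7, 6)) = 5776 - (-3)*6² = 5776 - (-3)*36 = 5776 - 1*(-108) = 5776 + 108 = 5884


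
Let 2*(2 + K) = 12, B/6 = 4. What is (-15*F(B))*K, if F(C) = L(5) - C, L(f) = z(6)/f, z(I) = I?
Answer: 1368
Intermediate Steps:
B = 24 (B = 6*4 = 24)
K = 4 (K = -2 + (½)*12 = -2 + 6 = 4)
L(f) = 6/f
F(C) = 6/5 - C
(-15*F(B))*K = -15*(6/5 - 1*24)*4 = -15*(6/5 - 24)*4 = -15*(-114/5)*4 = 342*4 = 1368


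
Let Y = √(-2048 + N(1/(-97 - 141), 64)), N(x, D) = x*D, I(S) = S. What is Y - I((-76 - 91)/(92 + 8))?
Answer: 167/100 + 4*I*√1812846/119 ≈ 1.67 + 45.258*I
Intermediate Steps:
N(x, D) = D*x
Y = 4*I*√1812846/119 (Y = √(-2048 + 64/(-97 - 141)) = √(-2048 + 64/(-238)) = √(-2048 + 64*(-1/238)) = √(-2048 - 32/119) = √(-243744/119) = 4*I*√1812846/119 ≈ 45.258*I)
Y - I((-76 - 91)/(92 + 8)) = 4*I*√1812846/119 - (-76 - 91)/(92 + 8) = 4*I*√1812846/119 - (-167)/100 = 4*I*√1812846/119 - 1*(-167/100) = 4*I*√1812846/119 + 167/100 = 167/100 + 4*I*√1812846/119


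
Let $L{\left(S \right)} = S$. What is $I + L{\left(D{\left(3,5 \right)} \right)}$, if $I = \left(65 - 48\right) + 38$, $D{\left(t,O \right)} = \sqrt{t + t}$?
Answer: $55 + \sqrt{6} \approx 57.449$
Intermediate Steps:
$D{\left(t,O \right)} = \sqrt{2} \sqrt{t}$ ($D{\left(t,O \right)} = \sqrt{2 t} = \sqrt{2} \sqrt{t}$)
$I = 55$ ($I = 17 + 38 = 55$)
$I + L{\left(D{\left(3,5 \right)} \right)} = 55 + \sqrt{2} \sqrt{3} = 55 + \sqrt{6}$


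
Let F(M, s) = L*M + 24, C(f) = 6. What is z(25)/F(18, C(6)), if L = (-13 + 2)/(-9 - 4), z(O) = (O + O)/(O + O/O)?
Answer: 5/102 ≈ 0.049020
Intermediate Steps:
z(O) = 2*O/(1 + O) (z(O) = (2*O)/(O + 1) = (2*O)/(1 + O) = 2*O/(1 + O))
L = 11/13 (L = -11/(-13) = -11*(-1/13) = 11/13 ≈ 0.84615)
F(M, s) = 24 + 11*M/13 (F(M, s) = 11*M/13 + 24 = 24 + 11*M/13)
z(25)/F(18, C(6)) = (2*25/(1 + 25))/(24 + (11/13)*18) = (2*25/26)/(24 + 198/13) = (2*25*(1/26))/(510/13) = (25/13)*(13/510) = 5/102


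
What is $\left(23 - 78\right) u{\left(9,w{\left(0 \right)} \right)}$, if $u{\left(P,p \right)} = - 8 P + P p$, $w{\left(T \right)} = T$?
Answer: $3960$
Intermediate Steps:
$\left(23 - 78\right) u{\left(9,w{\left(0 \right)} \right)} = \left(23 - 78\right) 9 \left(-8 + 0\right) = - 55 \cdot 9 \left(-8\right) = \left(-55\right) \left(-72\right) = 3960$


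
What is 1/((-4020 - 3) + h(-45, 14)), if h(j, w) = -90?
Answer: -1/4113 ≈ -0.00024313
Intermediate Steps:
1/((-4020 - 3) + h(-45, 14)) = 1/((-4020 - 3) - 90) = 1/(-4023 - 90) = 1/(-4113) = -1/4113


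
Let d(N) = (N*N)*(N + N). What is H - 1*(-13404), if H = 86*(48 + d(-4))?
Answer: 6524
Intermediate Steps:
d(N) = 2*N³ (d(N) = N²*(2*N) = 2*N³)
H = -6880 (H = 86*(48 + 2*(-4)³) = 86*(48 + 2*(-64)) = 86*(48 - 128) = 86*(-80) = -6880)
H - 1*(-13404) = -6880 - 1*(-13404) = -6880 + 13404 = 6524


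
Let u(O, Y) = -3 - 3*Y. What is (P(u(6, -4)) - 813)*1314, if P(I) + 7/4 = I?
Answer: -2117511/2 ≈ -1.0588e+6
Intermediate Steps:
P(I) = -7/4 + I
(P(u(6, -4)) - 813)*1314 = ((-7/4 + (-3 - 3*(-4))) - 813)*1314 = ((-7/4 + (-3 + 12)) - 813)*1314 = ((-7/4 + 9) - 813)*1314 = (29/4 - 813)*1314 = -3223/4*1314 = -2117511/2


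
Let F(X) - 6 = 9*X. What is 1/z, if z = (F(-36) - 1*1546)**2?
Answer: 1/3474496 ≈ 2.8781e-7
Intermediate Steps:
F(X) = 6 + 9*X
z = 3474496 (z = ((6 + 9*(-36)) - 1*1546)**2 = ((6 - 324) - 1546)**2 = (-318 - 1546)**2 = (-1864)**2 = 3474496)
1/z = 1/3474496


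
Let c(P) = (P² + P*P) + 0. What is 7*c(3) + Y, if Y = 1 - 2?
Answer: 125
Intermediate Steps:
Y = -1
c(P) = 2*P² (c(P) = (P² + P²) + 0 = 2*P² + 0 = 2*P²)
7*c(3) + Y = 7*(2*3²) - 1 = 7*(2*9) - 1 = 7*18 - 1 = 126 - 1 = 125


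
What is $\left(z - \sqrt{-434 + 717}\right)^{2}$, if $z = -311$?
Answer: $\left(311 + \sqrt{283}\right)^{2} \approx 1.0747 \cdot 10^{5}$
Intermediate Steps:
$\left(z - \sqrt{-434 + 717}\right)^{2} = \left(-311 - \sqrt{-434 + 717}\right)^{2} = \left(-311 - \sqrt{283}\right)^{2}$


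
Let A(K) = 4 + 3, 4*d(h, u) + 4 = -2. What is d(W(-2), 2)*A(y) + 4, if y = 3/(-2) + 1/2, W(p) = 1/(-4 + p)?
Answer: -13/2 ≈ -6.5000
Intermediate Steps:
d(h, u) = -3/2 (d(h, u) = -1 + (¼)*(-2) = -1 - ½ = -3/2)
y = -1 (y = 3*(-½) + 1*(½) = -3/2 + ½ = -1)
A(K) = 7
d(W(-2), 2)*A(y) + 4 = -3/2*7 + 4 = -21/2 + 4 = -13/2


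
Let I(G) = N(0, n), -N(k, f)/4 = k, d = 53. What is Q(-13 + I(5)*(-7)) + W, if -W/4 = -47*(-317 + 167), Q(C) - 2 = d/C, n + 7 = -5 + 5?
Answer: -366627/13 ≈ -28202.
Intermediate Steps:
n = -7 (n = -7 + (-5 + 5) = -7 + 0 = -7)
N(k, f) = -4*k
I(G) = 0 (I(G) = -4*0 = 0)
Q(C) = 2 + 53/C
W = -28200 (W = -(-188)*(-317 + 167) = -(-188)*(-150) = -4*7050 = -28200)
Q(-13 + I(5)*(-7)) + W = (2 + 53/(-13 + 0*(-7))) - 28200 = (2 + 53/(-13 + 0)) - 28200 = (2 + 53/(-13)) - 28200 = (2 + 53*(-1/13)) - 28200 = (2 - 53/13) - 28200 = -27/13 - 28200 = -366627/13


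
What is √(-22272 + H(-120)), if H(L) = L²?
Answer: 8*I*√123 ≈ 88.724*I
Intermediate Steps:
√(-22272 + H(-120)) = √(-22272 + (-120)²) = √(-22272 + 14400) = √(-7872) = 8*I*√123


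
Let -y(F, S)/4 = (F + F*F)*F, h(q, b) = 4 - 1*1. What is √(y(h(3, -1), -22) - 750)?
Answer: I*√894 ≈ 29.9*I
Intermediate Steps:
h(q, b) = 3 (h(q, b) = 4 - 1 = 3)
y(F, S) = -4*F*(F + F²) (y(F, S) = -4*(F + F*F)*F = -4*(F + F²)*F = -4*F*(F + F²))
√(y(h(3, -1), -22) - 750) = √(4*3²*(-1 - 1*3) - 750) = √(4*9*(-1 - 3) - 750) = √(4*9*(-4) - 750) = √(-144 - 750) = √(-894) = I*√894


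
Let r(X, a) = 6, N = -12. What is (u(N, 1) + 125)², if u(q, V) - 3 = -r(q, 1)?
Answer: 14884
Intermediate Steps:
u(q, V) = -3 (u(q, V) = 3 - 1*6 = 3 - 6 = -3)
(u(N, 1) + 125)² = (-3 + 125)² = 122² = 14884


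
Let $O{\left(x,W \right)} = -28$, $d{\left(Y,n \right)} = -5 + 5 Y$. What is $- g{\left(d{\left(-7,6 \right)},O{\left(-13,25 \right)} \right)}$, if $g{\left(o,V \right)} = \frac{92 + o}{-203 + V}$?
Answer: $\frac{52}{231} \approx 0.22511$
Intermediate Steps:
$g{\left(o,V \right)} = \frac{92 + o}{-203 + V}$
$- g{\left(d{\left(-7,6 \right)},O{\left(-13,25 \right)} \right)} = - \frac{92 + \left(-5 + 5 \left(-7\right)\right)}{-203 - 28} = - \frac{92 - 40}{-231} = - \frac{\left(-1\right) \left(92 - 40\right)}{231} = - \frac{\left(-1\right) 52}{231} = \left(-1\right) \left(- \frac{52}{231}\right) = \frac{52}{231}$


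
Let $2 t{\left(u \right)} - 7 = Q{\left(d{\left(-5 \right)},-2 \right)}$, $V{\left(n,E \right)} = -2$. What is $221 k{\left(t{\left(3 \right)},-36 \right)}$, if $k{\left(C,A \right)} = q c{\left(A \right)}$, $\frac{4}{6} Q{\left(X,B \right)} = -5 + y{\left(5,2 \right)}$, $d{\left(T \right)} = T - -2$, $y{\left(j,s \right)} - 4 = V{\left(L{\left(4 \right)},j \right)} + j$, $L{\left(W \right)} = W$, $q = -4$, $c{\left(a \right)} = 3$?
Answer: $-2652$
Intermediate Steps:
$y{\left(j,s \right)} = 2 + j$ ($y{\left(j,s \right)} = 4 + \left(-2 + j\right) = 2 + j$)
$d{\left(T \right)} = 2 + T$ ($d{\left(T \right)} = T + 2 = 2 + T$)
$Q{\left(X,B \right)} = 3$ ($Q{\left(X,B \right)} = \frac{3 \left(-5 + \left(2 + 5\right)\right)}{2} = \frac{3 \left(-5 + 7\right)}{2} = \frac{3}{2} \cdot 2 = 3$)
$t{\left(u \right)} = 5$ ($t{\left(u \right)} = \frac{7}{2} + \frac{1}{2} \cdot 3 = \frac{7}{2} + \frac{3}{2} = 5$)
$k{\left(C,A \right)} = -12$ ($k{\left(C,A \right)} = \left(-4\right) 3 = -12$)
$221 k{\left(t{\left(3 \right)},-36 \right)} = 221 \left(-12\right) = -2652$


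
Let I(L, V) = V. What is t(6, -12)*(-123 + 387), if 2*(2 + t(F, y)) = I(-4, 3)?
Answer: -132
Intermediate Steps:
t(F, y) = -½ (t(F, y) = -2 + (½)*3 = -2 + 3/2 = -½)
t(6, -12)*(-123 + 387) = -(-123 + 387)/2 = -½*264 = -132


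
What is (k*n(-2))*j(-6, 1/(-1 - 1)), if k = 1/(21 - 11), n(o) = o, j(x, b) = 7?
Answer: -7/5 ≈ -1.4000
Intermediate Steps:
k = ⅒ (k = 1/10 = ⅒ ≈ 0.10000)
(k*n(-2))*j(-6, 1/(-1 - 1)) = ((⅒)*(-2))*7 = -⅕*7 = -7/5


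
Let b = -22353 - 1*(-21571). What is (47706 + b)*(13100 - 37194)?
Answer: -1130586856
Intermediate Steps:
b = -782 (b = -22353 + 21571 = -782)
(47706 + b)*(13100 - 37194) = (47706 - 782)*(13100 - 37194) = 46924*(-24094) = -1130586856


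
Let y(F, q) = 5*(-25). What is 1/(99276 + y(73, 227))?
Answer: 1/99151 ≈ 1.0086e-5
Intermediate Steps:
y(F, q) = -125
1/(99276 + y(73, 227)) = 1/(99276 - 125) = 1/99151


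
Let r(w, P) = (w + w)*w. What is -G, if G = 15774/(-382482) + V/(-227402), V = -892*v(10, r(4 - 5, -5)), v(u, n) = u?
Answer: 14608309/7248097647 ≈ 0.0020155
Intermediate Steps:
r(w, P) = 2*w² (r(w, P) = (2*w)*w = 2*w²)
V = -8920 (V = -892*10 = -8920)
G = -14608309/7248097647 (G = 15774/(-382482) - 8920/(-227402) = 15774*(-1/382482) - 8920*(-1/227402) = -2629/63747 + 4460/113701 = -14608309/7248097647 ≈ -0.0020155)
-G = -1*(-14608309/7248097647) = 14608309/7248097647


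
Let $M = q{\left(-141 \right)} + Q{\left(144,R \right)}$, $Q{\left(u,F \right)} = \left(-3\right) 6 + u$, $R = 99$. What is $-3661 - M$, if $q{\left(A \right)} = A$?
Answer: $-3646$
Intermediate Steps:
$Q{\left(u,F \right)} = -18 + u$
$M = -15$ ($M = -141 + \left(-18 + 144\right) = -141 + 126 = -15$)
$-3661 - M = -3661 - -15 = -3661 + 15 = -3646$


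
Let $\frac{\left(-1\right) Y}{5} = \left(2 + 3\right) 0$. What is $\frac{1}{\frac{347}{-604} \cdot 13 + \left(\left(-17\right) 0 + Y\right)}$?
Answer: $- \frac{604}{4511} \approx -0.13389$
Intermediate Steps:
$Y = 0$ ($Y = - 5 \left(2 + 3\right) 0 = - 5 \cdot 5 \cdot 0 = \left(-5\right) 0 = 0$)
$\frac{1}{\frac{347}{-604} \cdot 13 + \left(\left(-17\right) 0 + Y\right)} = \frac{1}{\frac{347}{-604} \cdot 13 + \left(\left(-17\right) 0 + 0\right)} = \frac{1}{347 \left(- \frac{1}{604}\right) 13 + \left(0 + 0\right)} = \frac{1}{\left(- \frac{347}{604}\right) 13 + 0} = \frac{1}{- \frac{4511}{604} + 0} = \frac{1}{- \frac{4511}{604}} = - \frac{604}{4511}$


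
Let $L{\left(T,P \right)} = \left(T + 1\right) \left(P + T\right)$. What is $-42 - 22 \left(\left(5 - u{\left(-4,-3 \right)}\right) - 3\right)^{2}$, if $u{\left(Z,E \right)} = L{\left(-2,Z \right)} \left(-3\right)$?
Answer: $-8842$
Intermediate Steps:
$L{\left(T,P \right)} = \left(1 + T\right) \left(P + T\right)$
$u{\left(Z,E \right)} = -6 + 3 Z$ ($u{\left(Z,E \right)} = \left(Z - 2 + \left(-2\right)^{2} + Z \left(-2\right)\right) \left(-3\right) = \left(Z - 2 + 4 - 2 Z\right) \left(-3\right) = \left(2 - Z\right) \left(-3\right) = -6 + 3 Z$)
$-42 - 22 \left(\left(5 - u{\left(-4,-3 \right)}\right) - 3\right)^{2} = -42 - 22 \left(\left(5 - \left(-6 + 3 \left(-4\right)\right)\right) - 3\right)^{2} = -42 - 22 \left(\left(5 - \left(-6 - 12\right)\right) - 3\right)^{2} = -42 - 22 \left(\left(5 - -18\right) - 3\right)^{2} = -42 - 22 \left(\left(5 + 18\right) - 3\right)^{2} = -42 - 22 \left(23 - 3\right)^{2} = -42 - 22 \cdot 20^{2} = -42 - 8800 = -8842$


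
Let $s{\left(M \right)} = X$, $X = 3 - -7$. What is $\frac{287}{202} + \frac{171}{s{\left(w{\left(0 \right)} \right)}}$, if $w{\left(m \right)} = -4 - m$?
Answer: $\frac{9353}{505} \approx 18.521$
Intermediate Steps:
$X = 10$ ($X = 3 + 7 = 10$)
$s{\left(M \right)} = 10$
$\frac{287}{202} + \frac{171}{s{\left(w{\left(0 \right)} \right)}} = \frac{287}{202} + \frac{171}{10} = \frac{9353}{505}$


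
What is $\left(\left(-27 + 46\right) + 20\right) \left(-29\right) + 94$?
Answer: $-1037$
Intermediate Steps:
$\left(\left(-27 + 46\right) + 20\right) \left(-29\right) + 94 = \left(19 + 20\right) \left(-29\right) + 94 = 39 \left(-29\right) + 94 = -1131 + 94 = -1037$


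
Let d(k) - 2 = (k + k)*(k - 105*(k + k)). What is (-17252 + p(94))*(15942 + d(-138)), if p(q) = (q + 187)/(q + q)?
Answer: 6441149896640/47 ≈ 1.3705e+11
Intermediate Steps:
d(k) = 2 - 418*k² (d(k) = 2 + (k + k)*(k - 105*(k + k)) = 2 + (2*k)*(k - 210*k) = 2 + (2*k)*(-209*k) = 2 - 418*k²)
p(q) = (187 + q)/(2*q) (p(q) = (187 + q)/((2*q)) = (187 + q)*(1/(2*q)) = (187 + q)/(2*q))
(-17252 + p(94))*(15942 + d(-138)) = (-17252 + (½)*(187 + 94)/94)*(15942 + (2 - 418*(-138)²)) = (-17252 + (½)*(1/94)*281)*(15942 + (2 - 418*19044)) = (-17252 + 281/188)*(15942 + (2 - 7960392)) = -3243095*(15942 - 7960390)/188 = -3243095/188*(-7944448) = 6441149896640/47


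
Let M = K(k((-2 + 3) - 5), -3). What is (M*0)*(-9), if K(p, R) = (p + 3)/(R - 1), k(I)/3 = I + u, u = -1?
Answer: 0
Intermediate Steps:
k(I) = -3 + 3*I (k(I) = 3*(I - 1) = 3*(-1 + I) = -3 + 3*I)
K(p, R) = (3 + p)/(-1 + R)
M = 3 (M = (3 + (-3 + 3*((-2 + 3) - 5)))/(-1 - 3) = (3 + (-3 + 3*(1 - 5)))/(-4) = -(3 + (-3 + 3*(-4)))/4 = -(3 + (-3 - 12))/4 = -(3 - 15)/4 = -¼*(-12) = 3)
(M*0)*(-9) = (3*0)*(-9) = 0*(-9) = 0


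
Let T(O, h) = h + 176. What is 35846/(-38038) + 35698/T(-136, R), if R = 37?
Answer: 675122663/4051047 ≈ 166.65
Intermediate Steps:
T(O, h) = 176 + h
35846/(-38038) + 35698/T(-136, R) = 35846/(-38038) + 35698/(176 + 37) = 35846*(-1/38038) + 35698/213 = -17923/19019 + 35698*(1/213) = -17923/19019 + 35698/213 = 675122663/4051047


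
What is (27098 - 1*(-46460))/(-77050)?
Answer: -36779/38525 ≈ -0.95468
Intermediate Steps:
(27098 - 1*(-46460))/(-77050) = (27098 + 46460)*(-1/77050) = 73558*(-1/77050) = -36779/38525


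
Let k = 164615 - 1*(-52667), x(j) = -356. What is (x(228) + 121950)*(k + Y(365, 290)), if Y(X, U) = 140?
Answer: 26437210668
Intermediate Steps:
k = 217282 (k = 164615 + 52667 = 217282)
(x(228) + 121950)*(k + Y(365, 290)) = (-356 + 121950)*(217282 + 140) = 121594*217422 = 26437210668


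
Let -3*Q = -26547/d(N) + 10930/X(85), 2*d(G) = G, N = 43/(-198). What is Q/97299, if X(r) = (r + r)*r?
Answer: -799514281/954580005 ≈ -0.83756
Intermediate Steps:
N = -43/198 (N = 43*(-1/198) = -43/198 ≈ -0.21717)
d(G) = G/2
X(r) = 2*r² (X(r) = (2*r)*r = 2*r²)
Q = -15190771339/186405 (Q = -(-26547/((½)*(-43/198)) + 10930/((2*85²)))/3 = -(-26547/(-43/396) + 10930/((2*7225)))/3 = -(-26547*(-396/43) + 10930/14450)/3 = -(10512612/43 + 10930*(1/14450))/3 = -(10512612/43 + 1093/1445)/3 = -⅓*15190771339/62135 = -15190771339/186405 ≈ -81493.)
Q/97299 = -15190771339/186405/97299 = -15190771339/186405*1/97299 = -799514281/954580005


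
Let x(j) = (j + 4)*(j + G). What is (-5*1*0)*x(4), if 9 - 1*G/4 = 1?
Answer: 0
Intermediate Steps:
G = 32 (G = 36 - 4*1 = 36 - 4 = 32)
x(j) = (4 + j)*(32 + j) (x(j) = (j + 4)*(j + 32) = (4 + j)*(32 + j))
(-5*1*0)*x(4) = (-5*1*0)*(128 + 4**2 + 36*4) = (-5*0)*(128 + 16 + 144) = 0*288 = 0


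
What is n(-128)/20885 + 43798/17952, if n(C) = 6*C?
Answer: 450467047/187463760 ≈ 2.4030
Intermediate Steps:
n(-128)/20885 + 43798/17952 = (6*(-128))/20885 + 43798/17952 = -768*1/20885 + 43798*(1/17952) = -768/20885 + 21899/8976 = 450467047/187463760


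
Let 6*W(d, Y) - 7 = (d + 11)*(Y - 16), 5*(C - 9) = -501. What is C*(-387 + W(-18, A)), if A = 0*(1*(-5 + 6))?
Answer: 167428/5 ≈ 33486.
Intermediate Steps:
C = -456/5 (C = 9 + (⅕)*(-501) = 9 - 501/5 = -456/5 ≈ -91.200)
A = 0 (A = 0*(1*1) = 0*1 = 0)
W(d, Y) = 7/6 + (-16 + Y)*(11 + d)/6 (W(d, Y) = 7/6 + ((d + 11)*(Y - 16))/6 = 7/6 + ((11 + d)*(-16 + Y))/6 = 7/6 + ((-16 + Y)*(11 + d))/6 = 7/6 + (-16 + Y)*(11 + d)/6)
C*(-387 + W(-18, A)) = -456*(-387 + (-169/6 - 8/3*(-18) + (11/6)*0 + (⅙)*0*(-18)))/5 = -456*(-387 + (-169/6 + 48 + 0 + 0))/5 = -456*(-387 + 119/6)/5 = -456/5*(-2203/6) = 167428/5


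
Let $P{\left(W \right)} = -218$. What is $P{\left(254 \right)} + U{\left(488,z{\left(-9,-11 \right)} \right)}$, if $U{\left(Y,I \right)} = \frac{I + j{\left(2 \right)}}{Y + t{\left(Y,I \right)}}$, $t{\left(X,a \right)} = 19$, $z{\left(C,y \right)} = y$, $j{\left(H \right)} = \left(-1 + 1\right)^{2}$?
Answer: $- \frac{110537}{507} \approx -218.02$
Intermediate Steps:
$j{\left(H \right)} = 0$ ($j{\left(H \right)} = 0^{2} = 0$)
$U{\left(Y,I \right)} = \frac{I}{19 + Y}$ ($U{\left(Y,I \right)} = \frac{I + 0}{Y + 19} = \frac{I}{19 + Y}$)
$P{\left(254 \right)} + U{\left(488,z{\left(-9,-11 \right)} \right)} = -218 - \frac{11}{19 + 488} = -218 - \frac{11}{507} = - \frac{110537}{507}$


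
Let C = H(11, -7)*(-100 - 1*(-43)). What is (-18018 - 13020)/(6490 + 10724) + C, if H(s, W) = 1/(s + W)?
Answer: -184225/11476 ≈ -16.053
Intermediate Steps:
H(s, W) = 1/(W + s)
C = -57/4 (C = (-100 - 1*(-43))/(-7 + 11) = (-100 + 43)/4 = (¼)*(-57) = -57/4 ≈ -14.250)
(-18018 - 13020)/(6490 + 10724) + C = (-18018 - 13020)/(6490 + 10724) - 57/4 = -31038/17214 - 57/4 = -31038*1/17214 - 57/4 = -5173/2869 - 57/4 = -184225/11476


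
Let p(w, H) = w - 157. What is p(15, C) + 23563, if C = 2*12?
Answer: 23421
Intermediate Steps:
C = 24
p(w, H) = -157 + w
p(15, C) + 23563 = (-157 + 15) + 23563 = -142 + 23563 = 23421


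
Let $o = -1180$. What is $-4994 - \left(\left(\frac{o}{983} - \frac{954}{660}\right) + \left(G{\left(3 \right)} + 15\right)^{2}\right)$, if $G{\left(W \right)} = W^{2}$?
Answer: $- \frac{601998003}{108130} \approx -5567.4$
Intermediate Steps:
$-4994 - \left(\left(\frac{o}{983} - \frac{954}{660}\right) + \left(G{\left(3 \right)} + 15\right)^{2}\right) = -4994 - \left(\left(- \frac{1180}{983} - \frac{954}{660}\right) + \left(3^{2} + 15\right)^{2}\right) = -4994 - \left(\left(\left(-1180\right) \frac{1}{983} - \frac{159}{110}\right) + \left(9 + 15\right)^{2}\right) = -4994 - \left(\left(- \frac{1180}{983} - \frac{159}{110}\right) + 24^{2}\right) = -4994 - \left(- \frac{286097}{108130} + 576\right) = -4994 - \frac{61996783}{108130} = - \frac{601998003}{108130}$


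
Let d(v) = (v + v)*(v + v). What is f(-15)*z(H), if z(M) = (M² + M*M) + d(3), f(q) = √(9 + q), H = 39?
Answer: 3078*I*√6 ≈ 7539.5*I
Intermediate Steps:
d(v) = 4*v² (d(v) = (2*v)*(2*v) = 4*v²)
z(M) = 36 + 2*M² (z(M) = (M² + M*M) + 4*3² = (M² + M²) + 4*9 = 2*M² + 36 = 36 + 2*M²)
f(-15)*z(H) = √(9 - 15)*(36 + 2*39²) = √(-6)*(36 + 2*1521) = (I*√6)*(36 + 3042) = (I*√6)*3078 = 3078*I*√6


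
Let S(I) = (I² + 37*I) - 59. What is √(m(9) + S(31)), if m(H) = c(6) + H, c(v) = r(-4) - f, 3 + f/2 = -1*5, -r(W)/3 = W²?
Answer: √2026 ≈ 45.011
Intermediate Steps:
r(W) = -3*W²
f = -16 (f = -6 + 2*(-1*5) = -6 + 2*(-5) = -6 - 10 = -16)
c(v) = -32 (c(v) = -3*(-4)² - 1*(-16) = -3*16 + 16 = -48 + 16 = -32)
S(I) = -59 + I² + 37*I
m(H) = -32 + H
√(m(9) + S(31)) = √((-32 + 9) + (-59 + 31² + 37*31)) = √(-23 + (-59 + 961 + 1147)) = √(-23 + 2049) = √2026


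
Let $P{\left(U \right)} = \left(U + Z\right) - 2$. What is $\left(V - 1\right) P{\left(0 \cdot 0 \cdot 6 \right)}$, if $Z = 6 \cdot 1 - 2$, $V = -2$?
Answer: $-6$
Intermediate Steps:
$Z = 4$ ($Z = 6 - 2 = 4$)
$P{\left(U \right)} = 2 + U$ ($P{\left(U \right)} = \left(U + 4\right) - 2 = \left(4 + U\right) - 2 = 2 + U$)
$\left(V - 1\right) P{\left(0 \cdot 0 \cdot 6 \right)} = \left(-2 - 1\right) \left(2 + 0 \cdot 0 \cdot 6\right) = - 3 \left(2 + 0 \cdot 6\right) = - 3 \left(2 + 0\right) = \left(-3\right) 2 = -6$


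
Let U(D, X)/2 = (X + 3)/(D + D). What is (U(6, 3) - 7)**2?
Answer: 36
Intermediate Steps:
U(D, X) = (3 + X)/D (U(D, X) = 2*((X + 3)/(D + D)) = 2*((3 + X)/((2*D))) = 2*((3 + X)*(1/(2*D))) = 2*((3 + X)/(2*D)) = (3 + X)/D)
(U(6, 3) - 7)**2 = ((3 + 3)/6 - 7)**2 = ((1/6)*6 - 7)**2 = (1 - 7)**2 = (-6)**2 = 36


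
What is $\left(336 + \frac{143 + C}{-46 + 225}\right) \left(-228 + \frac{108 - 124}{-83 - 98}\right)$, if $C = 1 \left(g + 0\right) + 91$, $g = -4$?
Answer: $- \frac{2490548248}{32399} \approx -76871.0$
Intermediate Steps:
$C = 87$ ($C = 1 \left(-4 + 0\right) + 91 = 1 \left(-4\right) + 91 = -4 + 91 = 87$)
$\left(336 + \frac{143 + C}{-46 + 225}\right) \left(-228 + \frac{108 - 124}{-83 - 98}\right) = \left(336 + \frac{143 + 87}{-46 + 225}\right) \left(-228 + \frac{108 - 124}{-83 - 98}\right) = \left(336 + \frac{230}{179}\right) \left(-228 - \frac{16}{-181}\right) = \left(336 + 230 \cdot \frac{1}{179}\right) \left(-228 - - \frac{16}{181}\right) = \left(336 + \frac{230}{179}\right) \left(-228 + \frac{16}{181}\right) = \frac{60374}{179} \left(- \frac{41252}{181}\right) = - \frac{2490548248}{32399}$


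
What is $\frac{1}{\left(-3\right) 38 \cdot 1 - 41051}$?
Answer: $- \frac{1}{41165} \approx -2.4292 \cdot 10^{-5}$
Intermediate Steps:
$\frac{1}{\left(-3\right) 38 \cdot 1 - 41051} = \frac{1}{\left(-114\right) 1 - 41051} = \frac{1}{-114 - 41051} = \frac{1}{-41165} = - \frac{1}{41165}$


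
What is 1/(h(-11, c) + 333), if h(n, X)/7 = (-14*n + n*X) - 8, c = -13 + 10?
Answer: 1/1586 ≈ 0.00063052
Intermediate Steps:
c = -3
h(n, X) = -56 - 98*n + 7*X*n (h(n, X) = 7*((-14*n + n*X) - 8) = 7*((-14*n + X*n) - 8) = 7*(-8 - 14*n + X*n) = -56 - 98*n + 7*X*n)
1/(h(-11, c) + 333) = 1/((-56 - 98*(-11) + 7*(-3)*(-11)) + 333) = 1/((-56 + 1078 + 231) + 333) = 1/(1253 + 333) = 1/1586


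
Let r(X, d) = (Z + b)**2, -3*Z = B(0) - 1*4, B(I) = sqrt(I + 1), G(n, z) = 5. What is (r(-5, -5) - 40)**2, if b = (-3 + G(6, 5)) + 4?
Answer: 81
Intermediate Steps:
B(I) = sqrt(1 + I)
b = 6 (b = (-3 + 5) + 4 = 2 + 4 = 6)
Z = 1 (Z = -(sqrt(1 + 0) - 1*4)/3 = -(sqrt(1) - 4)/3 = -(1 - 4)/3 = -1/3*(-3) = 1)
r(X, d) = 49 (r(X, d) = (1 + 6)**2 = 7**2 = 49)
(r(-5, -5) - 40)**2 = (49 - 40)**2 = 9**2 = 81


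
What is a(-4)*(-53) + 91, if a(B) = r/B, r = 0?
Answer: 91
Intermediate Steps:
a(B) = 0 (a(B) = 0/B = 0)
a(-4)*(-53) + 91 = 0*(-53) + 91 = 0 + 91 = 91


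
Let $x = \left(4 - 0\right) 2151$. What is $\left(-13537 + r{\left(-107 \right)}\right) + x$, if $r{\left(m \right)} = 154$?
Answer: $-4779$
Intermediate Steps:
$x = 8604$ ($x = \left(4 + 0\right) 2151 = 4 \cdot 2151 = 8604$)
$\left(-13537 + r{\left(-107 \right)}\right) + x = \left(-13537 + 154\right) + 8604 = -13383 + 8604 = -4779$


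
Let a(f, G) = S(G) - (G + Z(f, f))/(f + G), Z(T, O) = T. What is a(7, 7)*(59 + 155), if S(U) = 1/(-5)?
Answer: -1284/5 ≈ -256.80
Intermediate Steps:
S(U) = -⅕
a(f, G) = -6/5 (a(f, G) = -⅕ - (G + f)/(f + G) = -⅕ - (G + f)/(G + f) = -⅕ - 1*1 = -⅕ - 1 = -6/5)
a(7, 7)*(59 + 155) = -6*(59 + 155)/5 = -6/5*214 = -1284/5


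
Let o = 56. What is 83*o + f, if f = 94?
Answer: 4742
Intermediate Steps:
83*o + f = 83*56 + 94 = 4648 + 94 = 4742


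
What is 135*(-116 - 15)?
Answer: -17685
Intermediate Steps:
135*(-116 - 15) = 135*(-131) = -17685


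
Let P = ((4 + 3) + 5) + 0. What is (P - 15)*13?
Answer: -39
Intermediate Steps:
P = 12 (P = (7 + 5) + 0 = 12 + 0 = 12)
(P - 15)*13 = (12 - 15)*13 = -3*13 = -39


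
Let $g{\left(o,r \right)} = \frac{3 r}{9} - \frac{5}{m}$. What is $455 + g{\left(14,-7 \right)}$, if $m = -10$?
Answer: $\frac{2719}{6} \approx 453.17$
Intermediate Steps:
$g{\left(o,r \right)} = \frac{1}{2} + \frac{r}{3}$ ($g{\left(o,r \right)} = \frac{3 r}{9} - \frac{5}{-10} = 3 r \frac{1}{9} - - \frac{1}{2} = \frac{r}{3} + \frac{1}{2} = \frac{1}{2} + \frac{r}{3}$)
$455 + g{\left(14,-7 \right)} = 455 + \left(\frac{1}{2} + \frac{1}{3} \left(-7\right)\right) = 455 + \left(\frac{1}{2} - \frac{7}{3}\right) = 455 - \frac{11}{6} = \frac{2719}{6}$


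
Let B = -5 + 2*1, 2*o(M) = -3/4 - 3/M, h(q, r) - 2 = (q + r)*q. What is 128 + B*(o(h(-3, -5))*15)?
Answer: 15337/104 ≈ 147.47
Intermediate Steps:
h(q, r) = 2 + q*(q + r) (h(q, r) = 2 + (q + r)*q = 2 + q*(q + r))
o(M) = -3/8 - 3/(2*M) (o(M) = (-3/4 - 3/M)/2 = -3/8 - 3/(2*M))
B = -3 (B = -5 + 2 = -3)
128 + B*(o(h(-3, -5))*15) = 128 - 3*3*(-4 - (2 + (-3)**2 - 3*(-5)))/(8*(2 + (-3)**2 - 3*(-5)))*15 = 128 - 3*3*(-4 - (2 + 9 + 15))/(8*(2 + 9 + 15))*15 = 128 - 3*(3/8)*(-4 - 1*26)/26*15 = 128 - 3*(3/8)*(1/26)*(-4 - 26)*15 = 128 - 3*(3/8)*(1/26)*(-30)*15 = 128 - (-135)*15/104 = 128 - 3*(-675/104) = 128 + 2025/104 = 15337/104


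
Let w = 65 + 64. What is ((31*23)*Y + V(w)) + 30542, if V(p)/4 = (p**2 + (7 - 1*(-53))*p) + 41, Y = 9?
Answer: 134647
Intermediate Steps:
w = 129
V(p) = 164 + 4*p**2 + 240*p (V(p) = 4*((p**2 + (7 - 1*(-53))*p) + 41) = 4*((p**2 + (7 + 53)*p) + 41) = 4*((p**2 + 60*p) + 41) = 4*(41 + p**2 + 60*p) = 164 + 4*p**2 + 240*p)
((31*23)*Y + V(w)) + 30542 = ((31*23)*9 + (164 + 4*129**2 + 240*129)) + 30542 = (713*9 + (164 + 4*16641 + 30960)) + 30542 = (6417 + (164 + 66564 + 30960)) + 30542 = (6417 + 97688) + 30542 = 104105 + 30542 = 134647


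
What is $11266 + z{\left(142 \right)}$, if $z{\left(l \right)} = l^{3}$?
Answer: $2874554$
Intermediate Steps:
$11266 + z{\left(142 \right)} = 11266 + 142^{3} = 11266 + 2863288 = 2874554$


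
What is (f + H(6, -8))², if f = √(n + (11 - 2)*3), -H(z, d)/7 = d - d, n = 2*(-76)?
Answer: -125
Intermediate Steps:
n = -152
H(z, d) = 0 (H(z, d) = -7*(d - d) = -7*0 = 0)
f = 5*I*√5 (f = √(-152 + (11 - 2)*3) = √(-152 + 9*3) = √(-152 + 27) = √(-125) = 5*I*√5 ≈ 11.18*I)
(f + H(6, -8))² = (5*I*√5 + 0)² = (5*I*√5)² = -125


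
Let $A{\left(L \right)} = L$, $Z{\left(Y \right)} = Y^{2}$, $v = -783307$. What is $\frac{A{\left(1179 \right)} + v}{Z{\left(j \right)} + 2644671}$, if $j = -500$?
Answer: $- \frac{782128}{2894671} \approx -0.2702$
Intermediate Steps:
$\frac{A{\left(1179 \right)} + v}{Z{\left(j \right)} + 2644671} = \frac{1179 - 783307}{\left(-500\right)^{2} + 2644671} = - \frac{782128}{250000 + 2644671} = - \frac{782128}{2894671}$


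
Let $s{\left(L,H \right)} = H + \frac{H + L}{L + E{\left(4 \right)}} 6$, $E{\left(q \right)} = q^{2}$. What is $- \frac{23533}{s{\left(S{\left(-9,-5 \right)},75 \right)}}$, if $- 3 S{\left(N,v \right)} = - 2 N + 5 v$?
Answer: $- \frac{1294315}{5517} \approx -234.6$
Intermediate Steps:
$S{\left(N,v \right)} = - \frac{5 v}{3} + \frac{2 N}{3}$ ($S{\left(N,v \right)} = - \frac{- 2 N + 5 v}{3} = - \frac{5 v}{3} + \frac{2 N}{3}$)
$s{\left(L,H \right)} = H + \frac{6 \left(H + L\right)}{16 + L}$ ($s{\left(L,H \right)} = H + \frac{H + L}{L + 4^{2}} \cdot 6 = H + \frac{H + L}{L + 16} \cdot 6 = H + \frac{H + L}{16 + L} 6 = H + \frac{6 \left(H + L\right)}{16 + L}$)
$- \frac{23533}{s{\left(S{\left(-9,-5 \right)},75 \right)}} = - \frac{23533}{\frac{1}{16 + \left(\left(- \frac{5}{3}\right) \left(-5\right) + \frac{2}{3} \left(-9\right)\right)} \left(6 \left(\left(- \frac{5}{3}\right) \left(-5\right) + \frac{2}{3} \left(-9\right)\right) + 22 \cdot 75 + 75 \left(\left(- \frac{5}{3}\right) \left(-5\right) + \frac{2}{3} \left(-9\right)\right)\right)} = - \frac{23533}{\frac{1}{16 + \left(\frac{25}{3} - 6\right)} \left(6 \left(\frac{25}{3} - 6\right) + 1650 + 75 \left(\frac{25}{3} - 6\right)\right)} = - \frac{23533}{\frac{1}{16 + \frac{7}{3}} \left(6 \cdot \frac{7}{3} + 1650 + 75 \cdot \frac{7}{3}\right)} = - \frac{23533}{\frac{1}{\frac{55}{3}} \left(14 + 1650 + 175\right)} = - \frac{23533}{\frac{3}{55} \cdot 1839} = - \frac{23533}{\frac{5517}{55}} = \left(-23533\right) \frac{55}{5517} = - \frac{1294315}{5517}$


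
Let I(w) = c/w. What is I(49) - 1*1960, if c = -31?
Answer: -96071/49 ≈ -1960.6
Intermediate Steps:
I(w) = -31/w
I(49) - 1*1960 = -31/49 - 1*1960 = -31*1/49 - 1960 = -31/49 - 1960 = -96071/49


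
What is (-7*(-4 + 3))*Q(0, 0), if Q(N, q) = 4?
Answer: 28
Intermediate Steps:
(-7*(-4 + 3))*Q(0, 0) = -7*(-4 + 3)*4 = -7*(-1)*4 = 7*4 = 28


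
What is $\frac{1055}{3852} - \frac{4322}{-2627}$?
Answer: $\frac{19419829}{10119204} \approx 1.9191$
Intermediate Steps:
$\frac{1055}{3852} - \frac{4322}{-2627} = 1055 \cdot \frac{1}{3852} - - \frac{4322}{2627} = \frac{1055}{3852} + \frac{4322}{2627} = \frac{19419829}{10119204}$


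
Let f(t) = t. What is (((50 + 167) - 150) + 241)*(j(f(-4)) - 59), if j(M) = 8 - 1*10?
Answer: -18788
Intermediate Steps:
j(M) = -2 (j(M) = 8 - 10 = -2)
(((50 + 167) - 150) + 241)*(j(f(-4)) - 59) = (((50 + 167) - 150) + 241)*(-2 - 59) = ((217 - 150) + 241)*(-61) = (67 + 241)*(-61) = 308*(-61) = -18788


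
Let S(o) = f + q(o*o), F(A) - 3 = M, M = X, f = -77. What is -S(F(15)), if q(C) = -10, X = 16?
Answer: 87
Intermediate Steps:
M = 16
F(A) = 19 (F(A) = 3 + 16 = 19)
S(o) = -87 (S(o) = -77 - 10 = -87)
-S(F(15)) = -1*(-87) = 87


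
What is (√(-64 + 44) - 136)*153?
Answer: -20808 + 306*I*√5 ≈ -20808.0 + 684.24*I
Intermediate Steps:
(√(-64 + 44) - 136)*153 = (√(-20) - 136)*153 = (2*I*√5 - 136)*153 = (-136 + 2*I*√5)*153 = -20808 + 306*I*√5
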